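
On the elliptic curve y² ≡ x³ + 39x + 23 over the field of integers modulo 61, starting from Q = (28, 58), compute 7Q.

(14, 43)

Repeated addition: build up to 7Q.
2Q: tangent at (28, 58): λ = (3·28² + 39)/(2·58) ≡ 12/55. 55⁻¹ ≡ 10 (mod 61), so λ ≡ 12·10 ≡ 59.
  x = λ² - 28 - 28 = 3481 - 56 ≡ 9; y = λ·(28 - 9) - 58 ≡ 26. → (9, 26)
3Q: (9, 26) + (28, 58). λ = (58 - 26)/(28 - 9) ≡ 32/19 mod 61. 19⁻¹ ≡ 45 (mod 61) since 19·45 = 855 ≡ 1, so λ ≡ 37.
  x = λ² - 9 - 28 = 1369 - 37 ≡ 51; y = λ·(9 - 51) - 26 ≡ 6. → (51, 6)
4Q: (51, 6) + (28, 58). λ = (58 - 6)/(28 - 51) ≡ 52/38 mod 61. 38⁻¹ ≡ 53 (mod 61) since 38·53 = 2014 ≡ 1, so λ ≡ 11.
  x = λ² - 51 - 28 = 121 - 79 ≡ 42; y = λ·(51 - 42) - 6 ≡ 32. → (42, 32)
5Q: (42, 32) + (28, 58). λ = (58 - 32)/(28 - 42) ≡ 26/47 mod 61. 47⁻¹ ≡ 13 (mod 61), so λ ≡ 33.
  x = λ² - 42 - 28 = 1089 - 70 ≡ 43; y = λ·(42 - 43) - 32 ≡ 57. → (43, 57)
6Q: (43, 57) + (28, 58). λ = (58 - 57)/(28 - 43) ≡ 1/46 mod 61. 46⁻¹ ≡ 4 (mod 61) since 46·4 = 184 ≡ 1, so λ ≡ 4.
  x = λ² - 43 - 28 = 16 - 71 ≡ 6; y = λ·(43 - 6) - 57 ≡ 30. → (6, 30)
7Q: (6, 30) + (28, 58). λ = (58 - 30)/(28 - 6) ≡ 28/22 mod 61. 22⁻¹ ≡ 25 (mod 61), so λ ≡ 29.
  x = λ² - 6 - 28 = 841 - 34 ≡ 14; y = λ·(6 - 14) - 30 ≡ 43. → (14, 43)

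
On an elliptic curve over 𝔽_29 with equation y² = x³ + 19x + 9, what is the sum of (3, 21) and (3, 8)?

O

The two points share x = 3 and their y-coordinates satisfy 21 + 8 ≡ 0 (mod 29), so they are inverses. Their sum is O.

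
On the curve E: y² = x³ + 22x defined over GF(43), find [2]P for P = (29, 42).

tangent at (29, 42): λ = (3·29² + 22)/(2·42) ≡ 8/41. 41⁻¹ ≡ 21 (mod 43) since 41·21 = 861 ≡ 1, so λ ≡ 8·21 ≡ 39.
  x = λ² - 29 - 29 = 1521 - 58 ≡ 1; y = λ·(29 - 1) - 42 ≡ 18. → (1, 18)

(1, 18)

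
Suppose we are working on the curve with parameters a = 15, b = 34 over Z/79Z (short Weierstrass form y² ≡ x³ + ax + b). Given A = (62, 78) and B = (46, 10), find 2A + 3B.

First 2A:
Repeated addition: build up to 2A.
2A: tangent at (62, 78): λ = (3·62² + 15)/(2·78) ≡ 13/77. 77⁻¹ ≡ 39 (mod 79), so λ ≡ 13·39 ≡ 33.
  x = λ² - 62 - 62 = 1089 - 124 ≡ 17; y = λ·(62 - 17) - 78 ≡ 64. → (17, 64)
2A = (17, 64).
Next 3B:
Repeated addition: build up to 3B.
2B: tangent at (46, 10): λ = (3·46² + 15)/(2·10) ≡ 43/20. 20⁻¹ ≡ 4 (mod 79) since 20·4 = 80 ≡ 1, so λ ≡ 43·4 ≡ 14.
  x = λ² - 46 - 46 = 196 - 92 ≡ 25; y = λ·(46 - 25) - 10 ≡ 47. → (25, 47)
3B: (25, 47) + (46, 10). λ = (10 - 47)/(46 - 25) ≡ 42/21 mod 79. 21⁻¹ ≡ 64 (mod 79), so λ ≡ 2.
  x = λ² - 25 - 46 = 4 - 71 ≡ 12; y = λ·(25 - 12) - 47 ≡ 58. → (12, 58)
3B = (12, 58).
Finally 2A + 3B:
(17, 64) + (12, 58). λ = (58 - 64)/(12 - 17) ≡ 73/74 mod 79. 74⁻¹ ≡ 63 (mod 79) since 74·63 = 4662 ≡ 1, so λ ≡ 17.
  x = λ² - 17 - 12 = 289 - 29 ≡ 23; y = λ·(17 - 23) - 64 ≡ 71. → (23, 71)

(23, 71)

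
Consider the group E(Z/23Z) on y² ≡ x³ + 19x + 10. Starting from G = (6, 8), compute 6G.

Double-and-add on 6 = (110)₂. Start with G = (6, 8) for the leading 1-bit.
double: tangent at (6, 8): λ = (3·6² + 19)/(2·8) ≡ 12/16. 16⁻¹ ≡ 13 (mod 23), so λ ≡ 12·13 ≡ 18.
  x = λ² - 6 - 6 = 324 - 12 ≡ 13; y = λ·(6 - 13) - 8 ≡ 4. → (13, 4)
add G: (13, 4) + (6, 8). λ = (8 - 4)/(6 - 13) ≡ 4/16 mod 23. 16⁻¹ ≡ 13 (mod 23) since 16·13 = 208 ≡ 1, so λ ≡ 6.
  x = λ² - 13 - 6 = 36 - 19 ≡ 17; y = λ·(13 - 17) - 4 ≡ 18. → (17, 18)
double: tangent at (17, 18): λ = (3·17² + 19)/(2·18) ≡ 12/13. 13⁻¹ ≡ 16 (mod 23) since 13·16 = 208 ≡ 1, so λ ≡ 12·16 ≡ 8.
  x = λ² - 17 - 17 = 64 - 34 ≡ 7; y = λ·(17 - 7) - 18 ≡ 16. → (7, 16)

(7, 16)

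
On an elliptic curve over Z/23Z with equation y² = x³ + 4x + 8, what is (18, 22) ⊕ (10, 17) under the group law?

(13, 7)

(18, 22) + (10, 17). λ = (17 - 22)/(10 - 18) ≡ 18/15 mod 23. 15⁻¹ ≡ 20 (mod 23), so λ ≡ 15.
  x = λ² - 18 - 10 = 225 - 28 ≡ 13; y = λ·(18 - 13) - 22 ≡ 7. → (13, 7)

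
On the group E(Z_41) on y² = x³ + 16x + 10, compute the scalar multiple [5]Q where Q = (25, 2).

(24, 14)

Repeated addition: build up to 5Q.
2Q: tangent at (25, 2): λ = (3·25² + 16)/(2·2) ≡ 5/4. 4⁻¹ ≡ 31 (mod 41) since 4·31 = 124 ≡ 1, so λ ≡ 5·31 ≡ 32.
  x = λ² - 25 - 25 = 1024 - 50 ≡ 31; y = λ·(25 - 31) - 2 ≡ 11. → (31, 11)
3Q: (31, 11) + (25, 2). λ = (2 - 11)/(25 - 31) ≡ 32/35 mod 41. 35⁻¹ ≡ 34 (mod 41) since 35·34 = 1190 ≡ 1, so λ ≡ 22.
  x = λ² - 31 - 25 = 484 - 56 ≡ 18; y = λ·(31 - 18) - 11 ≡ 29. → (18, 29)
4Q: (18, 29) + (25, 2). λ = (2 - 29)/(25 - 18) ≡ 14/7 mod 41. 7⁻¹ ≡ 6 (mod 41) since 7·6 = 42 ≡ 1, so λ ≡ 2.
  x = λ² - 18 - 25 = 4 - 43 ≡ 2; y = λ·(18 - 2) - 29 ≡ 3. → (2, 3)
5Q: (2, 3) + (25, 2). λ = (2 - 3)/(25 - 2) ≡ 40/23 mod 41. 23⁻¹ ≡ 25 (mod 41) since 23·25 = 575 ≡ 1, so λ ≡ 16.
  x = λ² - 2 - 25 = 256 - 27 ≡ 24; y = λ·(2 - 24) - 3 ≡ 14. → (24, 14)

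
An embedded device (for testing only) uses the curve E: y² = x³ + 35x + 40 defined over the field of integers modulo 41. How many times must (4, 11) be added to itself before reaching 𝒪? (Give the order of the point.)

2P: tangent at (4, 11): λ = (3·4² + 35)/(2·11) ≡ 1/22. 22⁻¹ ≡ 28 (mod 41) since 22·28 = 616 ≡ 1, so λ ≡ 1·28 ≡ 28.
  x = λ² - 4 - 4 = 784 - 8 ≡ 38; y = λ·(4 - 38) - 11 ≡ 21. → (38, 21)
3P: (38, 21) + (4, 11). λ = (11 - 21)/(4 - 38) ≡ 31/7 mod 41. 7⁻¹ ≡ 6 (mod 41), so λ ≡ 22.
  x = λ² - 38 - 4 = 484 - 42 ≡ 32; y = λ·(38 - 32) - 21 ≡ 29. → (32, 29)
4P: (32, 29) + (4, 11). λ = (11 - 29)/(4 - 32) ≡ 23/13 mod 41. 13⁻¹ ≡ 19 (mod 41), so λ ≡ 27.
  x = λ² - 32 - 4 = 729 - 36 ≡ 37; y = λ·(32 - 37) - 29 ≡ 0. → (37, 0)
5P: (37, 0) + (4, 11). λ = (11 - 0)/(4 - 37) ≡ 11/8 mod 41. 8⁻¹ ≡ 36 (mod 41), so λ ≡ 27.
  x = λ² - 37 - 4 = 729 - 41 ≡ 32; y = λ·(37 - 32) - 0 ≡ 12. → (32, 12)
6P: (32, 12) + (4, 11). λ = (11 - 12)/(4 - 32) ≡ 40/13 mod 41. 13⁻¹ ≡ 19 (mod 41), so λ ≡ 22.
  x = λ² - 32 - 4 = 484 - 36 ≡ 38; y = λ·(32 - 38) - 12 ≡ 20. → (38, 20)
7P: (38, 20) + (4, 11). λ = (11 - 20)/(4 - 38) ≡ 32/7 mod 41. 7⁻¹ ≡ 6 (mod 41) since 7·6 = 42 ≡ 1, so λ ≡ 28.
  x = λ² - 38 - 4 = 784 - 42 ≡ 4; y = λ·(38 - 4) - 20 ≡ 30. → (4, 30)
8P: (4, 30) + (4, 11): same x and y₁ ≡ -y₂, so the sum is 𝒪.
8P = 𝒪, so the order is 8.

8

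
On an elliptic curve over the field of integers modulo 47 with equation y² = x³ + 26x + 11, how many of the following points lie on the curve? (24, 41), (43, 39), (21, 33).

(24, 41): 41² ≡ 36, rhs ≡ 30 → off.
(43, 39): 39² ≡ 17, rhs ≡ 31 → off.
(21, 33): 33² ≡ 8, rhs ≡ 42 → off.

0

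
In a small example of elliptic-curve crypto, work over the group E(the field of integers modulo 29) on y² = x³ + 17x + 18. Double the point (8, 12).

(4, 18)

tangent at (8, 12): λ = (3·8² + 17)/(2·12) ≡ 6/24. 24⁻¹ ≡ 23 (mod 29), so λ ≡ 6·23 ≡ 22.
  x = λ² - 8 - 8 = 484 - 16 ≡ 4; y = λ·(8 - 4) - 12 ≡ 18. → (4, 18)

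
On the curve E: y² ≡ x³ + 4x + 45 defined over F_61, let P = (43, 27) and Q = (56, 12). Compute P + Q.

(43, 27) + (56, 12). λ = (12 - 27)/(56 - 43) ≡ 46/13 mod 61. 13⁻¹ ≡ 47 (mod 61), so λ ≡ 27.
  x = λ² - 43 - 56 = 729 - 99 ≡ 20; y = λ·(43 - 20) - 27 ≡ 45. → (20, 45)

(20, 45)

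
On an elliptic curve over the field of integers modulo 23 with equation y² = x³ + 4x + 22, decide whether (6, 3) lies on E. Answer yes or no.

y² = 3² ≡ 9; x³ + 4x + 22 = 262 ≡ 9 (mod 23). 9 = 9.

yes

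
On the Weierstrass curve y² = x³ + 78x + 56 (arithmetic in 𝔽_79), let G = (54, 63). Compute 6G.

(7, 47)

Repeated addition: build up to 6G.
2G: tangent at (54, 63): λ = (3·54² + 78)/(2·63) ≡ 57/47. 47⁻¹ ≡ 37 (mod 79), so λ ≡ 57·37 ≡ 55.
  x = λ² - 54 - 54 = 3025 - 108 ≡ 73; y = λ·(54 - 73) - 63 ≡ 77. → (73, 77)
3G: (73, 77) + (54, 63). λ = (63 - 77)/(54 - 73) ≡ 65/60 mod 79. 60⁻¹ ≡ 54 (mod 79), so λ ≡ 34.
  x = λ² - 73 - 54 = 1156 - 127 ≡ 2; y = λ·(73 - 2) - 77 ≡ 46. → (2, 46)
4G: (2, 46) + (54, 63). λ = (63 - 46)/(54 - 2) ≡ 17/52 mod 79. 52⁻¹ ≡ 38 (mod 79), so λ ≡ 14.
  x = λ² - 2 - 54 = 196 - 56 ≡ 61; y = λ·(2 - 61) - 46 ≡ 76. → (61, 76)
5G: (61, 76) + (54, 63). λ = (63 - 76)/(54 - 61) ≡ 66/72 mod 79. 72⁻¹ ≡ 45 (mod 79), so λ ≡ 47.
  x = λ² - 61 - 54 = 2209 - 115 ≡ 40; y = λ·(61 - 40) - 76 ≡ 42. → (40, 42)
6G: (40, 42) + (54, 63). λ = (63 - 42)/(54 - 40) ≡ 21/14 mod 79. 14⁻¹ ≡ 17 (mod 79), so λ ≡ 41.
  x = λ² - 40 - 54 = 1681 - 94 ≡ 7; y = λ·(40 - 7) - 42 ≡ 47. → (7, 47)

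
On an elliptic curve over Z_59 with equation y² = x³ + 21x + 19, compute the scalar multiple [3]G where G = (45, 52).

(54, 54)

Repeated addition: build up to 3G.
2G: tangent at (45, 52): λ = (3·45² + 21)/(2·52) ≡ 19/45. 45⁻¹ ≡ 21 (mod 59) since 45·21 = 945 ≡ 1, so λ ≡ 19·21 ≡ 45.
  x = λ² - 45 - 45 = 2025 - 90 ≡ 47; y = λ·(45 - 47) - 52 ≡ 35. → (47, 35)
3G: (47, 35) + (45, 52). λ = (52 - 35)/(45 - 47) ≡ 17/57 mod 59. 57⁻¹ ≡ 29 (mod 59), so λ ≡ 21.
  x = λ² - 47 - 45 = 441 - 92 ≡ 54; y = λ·(47 - 54) - 35 ≡ 54. → (54, 54)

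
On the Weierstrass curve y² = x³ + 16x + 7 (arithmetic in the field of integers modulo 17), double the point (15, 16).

(13, 7)

tangent at (15, 16): λ = (3·15² + 16)/(2·16) ≡ 11/15. 15⁻¹ ≡ 8 (mod 17) since 15·8 = 120 ≡ 1, so λ ≡ 11·8 ≡ 3.
  x = λ² - 15 - 15 = 9 - 30 ≡ 13; y = λ·(15 - 13) - 16 ≡ 7. → (13, 7)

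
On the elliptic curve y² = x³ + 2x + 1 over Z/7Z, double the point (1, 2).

(0, 1)

tangent at (1, 2): λ = (3·1² + 2)/(2·2) ≡ 5/4. 4⁻¹ ≡ 2 (mod 7), so λ ≡ 5·2 ≡ 3.
  x = λ² - 1 - 1 = 9 - 2 ≡ 0; y = λ·(1 - 0) - 2 ≡ 1. → (0, 1)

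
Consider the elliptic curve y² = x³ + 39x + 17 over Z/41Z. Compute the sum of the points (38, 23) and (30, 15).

(15, 0)

(38, 23) + (30, 15). λ = (15 - 23)/(30 - 38) ≡ 33/33 mod 41. 33⁻¹ ≡ 5 (mod 41) since 33·5 = 165 ≡ 1, so λ ≡ 1.
  x = λ² - 38 - 30 = 1 - 68 ≡ 15; y = λ·(38 - 15) - 23 ≡ 0. → (15, 0)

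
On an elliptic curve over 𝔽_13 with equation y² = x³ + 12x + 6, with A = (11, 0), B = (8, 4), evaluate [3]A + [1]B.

First 3A:
Repeated addition: build up to 3A.
2A: (11, 0) + (11, 0): same x and y₁ ≡ -y₂, so the sum is O.
3A: O + (11, 0) = (11, 0) (identity).
3A = (11, 0).
Finally 3A + B:
(11, 0) + (8, 4). λ = (4 - 0)/(8 - 11) ≡ 4/10 mod 13. 10⁻¹ ≡ 4 (mod 13), so λ ≡ 3.
  x = λ² - 11 - 8 = 9 - 19 ≡ 3; y = λ·(11 - 3) - 0 ≡ 11. → (3, 11)

(3, 11)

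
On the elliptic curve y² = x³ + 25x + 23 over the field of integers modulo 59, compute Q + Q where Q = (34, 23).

tangent at (34, 23): λ = (3·34² + 25)/(2·23) ≡ 12/46. 46⁻¹ ≡ 9 (mod 59) since 46·9 = 414 ≡ 1, so λ ≡ 12·9 ≡ 49.
  x = λ² - 34 - 34 = 2401 - 68 ≡ 32; y = λ·(34 - 32) - 23 ≡ 16. → (32, 16)

(32, 16)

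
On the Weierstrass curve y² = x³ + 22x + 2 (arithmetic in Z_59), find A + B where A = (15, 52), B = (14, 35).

(24, 31)

(15, 52) + (14, 35). λ = (35 - 52)/(14 - 15) ≡ 42/58 mod 59. 58⁻¹ ≡ 58 (mod 59) since 58·58 = 3364 ≡ 1, so λ ≡ 17.
  x = λ² - 15 - 14 = 289 - 29 ≡ 24; y = λ·(15 - 24) - 52 ≡ 31. → (24, 31)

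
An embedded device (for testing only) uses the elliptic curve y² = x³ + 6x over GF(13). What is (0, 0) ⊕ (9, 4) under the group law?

(5, 5)

(0, 0) + (9, 4). λ = (4 - 0)/(9 - 0) ≡ 4/9 mod 13. 9⁻¹ ≡ 3 (mod 13), so λ ≡ 12.
  x = λ² - 0 - 9 = 144 - 9 ≡ 5; y = λ·(0 - 5) - 0 ≡ 5. → (5, 5)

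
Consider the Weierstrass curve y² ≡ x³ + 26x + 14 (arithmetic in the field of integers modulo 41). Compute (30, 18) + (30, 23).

O

The two points share x = 30 and their y-coordinates satisfy 18 + 23 ≡ 0 (mod 41), so they are inverses. Their sum is ∞.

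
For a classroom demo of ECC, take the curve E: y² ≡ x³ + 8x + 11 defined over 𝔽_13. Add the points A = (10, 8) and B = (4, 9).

(10, 8) + (4, 9). λ = (9 - 8)/(4 - 10) ≡ 1/7 mod 13. 7⁻¹ ≡ 2 (mod 13), so λ ≡ 2.
  x = λ² - 10 - 4 = 4 - 14 ≡ 3; y = λ·(10 - 3) - 8 ≡ 6. → (3, 6)

(3, 6)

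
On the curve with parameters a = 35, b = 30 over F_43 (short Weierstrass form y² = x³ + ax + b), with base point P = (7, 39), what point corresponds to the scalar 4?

(38, 17)

Repeated addition: build up to 4P.
2P: tangent at (7, 39): λ = (3·7² + 35)/(2·39) ≡ 10/35. 35⁻¹ ≡ 16 (mod 43), so λ ≡ 10·16 ≡ 31.
  x = λ² - 7 - 7 = 961 - 14 ≡ 1; y = λ·(7 - 1) - 39 ≡ 18. → (1, 18)
3P: (1, 18) + (7, 39). λ = (39 - 18)/(7 - 1) ≡ 21/6 mod 43. 6⁻¹ ≡ 36 (mod 43) since 6·36 = 216 ≡ 1, so λ ≡ 25.
  x = λ² - 1 - 7 = 625 - 8 ≡ 15; y = λ·(1 - 15) - 18 ≡ 19. → (15, 19)
4P: (15, 19) + (7, 39). λ = (39 - 19)/(7 - 15) ≡ 20/35 mod 43. 35⁻¹ ≡ 16 (mod 43), so λ ≡ 19.
  x = λ² - 15 - 7 = 361 - 22 ≡ 38; y = λ·(15 - 38) - 19 ≡ 17. → (38, 17)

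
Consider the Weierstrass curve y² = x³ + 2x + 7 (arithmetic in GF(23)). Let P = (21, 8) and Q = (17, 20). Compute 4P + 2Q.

First 4P:
Repeated addition: build up to 4P.
2P: tangent at (21, 8): λ = (3·21² + 2)/(2·8) ≡ 14/16. 16⁻¹ ≡ 13 (mod 23) since 16·13 = 208 ≡ 1, so λ ≡ 14·13 ≡ 21.
  x = λ² - 21 - 21 = 441 - 42 ≡ 8; y = λ·(21 - 8) - 8 ≡ 12. → (8, 12)
3P: (8, 12) + (21, 8). λ = (8 - 12)/(21 - 8) ≡ 19/13 mod 23. 13⁻¹ ≡ 16 (mod 23), so λ ≡ 5.
  x = λ² - 8 - 21 = 25 - 29 ≡ 19; y = λ·(8 - 19) - 12 ≡ 2. → (19, 2)
4P: (19, 2) + (21, 8). λ = (8 - 2)/(21 - 19) ≡ 6/2 mod 23. 2⁻¹ ≡ 12 (mod 23) since 2·12 = 24 ≡ 1, so λ ≡ 3.
  x = λ² - 19 - 21 = 9 - 40 ≡ 15; y = λ·(19 - 15) - 2 ≡ 10. → (15, 10)
4P = (15, 10).
Next 2Q:
Repeated addition: build up to 2Q.
2Q: tangent at (17, 20): λ = (3·17² + 2)/(2·20) ≡ 18/17. 17⁻¹ ≡ 19 (mod 23) since 17·19 = 323 ≡ 1, so λ ≡ 18·19 ≡ 20.
  x = λ² - 17 - 17 = 400 - 34 ≡ 21; y = λ·(17 - 21) - 20 ≡ 15. → (21, 15)
2Q = (21, 15).
Finally 4P + 2Q:
(15, 10) + (21, 15). λ = (15 - 10)/(21 - 15) ≡ 5/6 mod 23. 6⁻¹ ≡ 4 (mod 23) since 6·4 = 24 ≡ 1, so λ ≡ 20.
  x = λ² - 15 - 21 = 400 - 36 ≡ 19; y = λ·(15 - 19) - 10 ≡ 2. → (19, 2)

(19, 2)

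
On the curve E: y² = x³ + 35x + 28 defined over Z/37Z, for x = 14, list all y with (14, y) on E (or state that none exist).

none

x³ + 35x + 28 = 3262 ≡ 6 (mod 37).
6 is a non-residue mod 37; no y exists.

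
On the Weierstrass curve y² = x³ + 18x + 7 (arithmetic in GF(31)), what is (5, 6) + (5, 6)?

tangent at (5, 6): λ = (3·5² + 18)/(2·6) ≡ 0/12. 12⁻¹ ≡ 13 (mod 31) since 12·13 = 156 ≡ 1, so λ ≡ 0·13 ≡ 0.
  x = λ² - 5 - 5 = 0 - 10 ≡ 21; y = λ·(5 - 21) - 6 ≡ 25. → (21, 25)

(21, 25)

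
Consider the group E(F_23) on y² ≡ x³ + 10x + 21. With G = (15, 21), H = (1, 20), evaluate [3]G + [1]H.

(13, 5)

First 3G:
Repeated addition: build up to 3G.
2G: tangent at (15, 21): λ = (3·15² + 10)/(2·21) ≡ 18/19. 19⁻¹ ≡ 17 (mod 23), so λ ≡ 18·17 ≡ 7.
  x = λ² - 15 - 15 = 49 - 30 ≡ 19; y = λ·(15 - 19) - 21 ≡ 20. → (19, 20)
3G: (19, 20) + (15, 21). λ = (21 - 20)/(15 - 19) ≡ 1/19 mod 23. 19⁻¹ ≡ 17 (mod 23), so λ ≡ 17.
  x = λ² - 19 - 15 = 289 - 34 ≡ 2; y = λ·(19 - 2) - 20 ≡ 16. → (2, 16)
3G = (2, 16).
Finally 3G + H:
(2, 16) + (1, 20). λ = (20 - 16)/(1 - 2) ≡ 4/22 mod 23. 22⁻¹ ≡ 22 (mod 23) since 22·22 = 484 ≡ 1, so λ ≡ 19.
  x = λ² - 2 - 1 = 361 - 3 ≡ 13; y = λ·(2 - 13) - 16 ≡ 5. → (13, 5)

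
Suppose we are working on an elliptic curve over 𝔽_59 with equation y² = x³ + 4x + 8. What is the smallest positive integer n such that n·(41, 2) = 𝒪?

3

2P: tangent at (41, 2): λ = (3·41² + 4)/(2·2) ≡ 32/4. 4⁻¹ ≡ 15 (mod 59), so λ ≡ 32·15 ≡ 8.
  x = λ² - 41 - 41 = 64 - 82 ≡ 41; y = λ·(41 - 41) - 2 ≡ 57. → (41, 57)
3P: (41, 57) + (41, 2): same x and y₁ ≡ -y₂, so the sum is 𝒪.
3P = 𝒪, so the order is 3.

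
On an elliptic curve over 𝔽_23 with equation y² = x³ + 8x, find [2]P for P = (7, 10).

(13, 1)

tangent at (7, 10): λ = (3·7² + 8)/(2·10) ≡ 17/20. 20⁻¹ ≡ 15 (mod 23), so λ ≡ 17·15 ≡ 2.
  x = λ² - 7 - 7 = 4 - 14 ≡ 13; y = λ·(7 - 13) - 10 ≡ 1. → (13, 1)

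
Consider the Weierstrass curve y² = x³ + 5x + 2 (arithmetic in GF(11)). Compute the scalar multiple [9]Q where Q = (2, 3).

(2, 8)

Repeated addition: build up to 9Q.
2Q: tangent at (2, 3): λ = (3·2² + 5)/(2·3) ≡ 6/6. 6⁻¹ ≡ 2 (mod 11), so λ ≡ 6·2 ≡ 1.
  x = λ² - 2 - 2 = 1 - 4 ≡ 8; y = λ·(2 - 8) - 3 ≡ 2. → (8, 2)
3Q: (8, 2) + (2, 3). λ = (3 - 2)/(2 - 8) ≡ 1/5 mod 11. 5⁻¹ ≡ 9 (mod 11), so λ ≡ 9.
  x = λ² - 8 - 2 = 81 - 10 ≡ 5; y = λ·(8 - 5) - 2 ≡ 3. → (5, 3)
4Q: (5, 3) + (2, 3). λ = (3 - 3)/(2 - 5) ≡ 0/8 mod 11. 8⁻¹ ≡ 7 (mod 11) since 8·7 = 56 ≡ 1, so λ ≡ 0.
  x = λ² - 5 - 2 = 0 - 7 ≡ 4; y = λ·(5 - 4) - 3 ≡ 8. → (4, 8)
5Q: (4, 8) + (2, 3). λ = (3 - 8)/(2 - 4) ≡ 6/9 mod 11. 9⁻¹ ≡ 5 (mod 11) since 9·5 = 45 ≡ 1, so λ ≡ 8.
  x = λ² - 4 - 2 = 64 - 6 ≡ 3; y = λ·(4 - 3) - 8 ≡ 0. → (3, 0)
6Q: (3, 0) + (2, 3). λ = (3 - 0)/(2 - 3) ≡ 3/10 mod 11. 10⁻¹ ≡ 10 (mod 11), so λ ≡ 8.
  x = λ² - 3 - 2 = 64 - 5 ≡ 4; y = λ·(3 - 4) - 0 ≡ 3. → (4, 3)
7Q: (4, 3) + (2, 3). λ = (3 - 3)/(2 - 4) ≡ 0/9 mod 11. 9⁻¹ ≡ 5 (mod 11), so λ ≡ 0.
  x = λ² - 4 - 2 = 0 - 6 ≡ 5; y = λ·(4 - 5) - 3 ≡ 8. → (5, 8)
8Q: (5, 8) + (2, 3). λ = (3 - 8)/(2 - 5) ≡ 6/8 mod 11. 8⁻¹ ≡ 7 (mod 11), so λ ≡ 9.
  x = λ² - 5 - 2 = 81 - 7 ≡ 8; y = λ·(5 - 8) - 8 ≡ 9. → (8, 9)
9Q: (8, 9) + (2, 3). λ = (3 - 9)/(2 - 8) ≡ 5/5 mod 11. 5⁻¹ ≡ 9 (mod 11), so λ ≡ 1.
  x = λ² - 8 - 2 = 1 - 10 ≡ 2; y = λ·(8 - 2) - 9 ≡ 8. → (2, 8)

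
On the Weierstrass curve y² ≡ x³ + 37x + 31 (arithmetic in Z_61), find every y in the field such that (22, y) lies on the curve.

5, 56

x³ + 37x + 31 = 11493 ≡ 25 (mod 61).
Square roots of 25 mod 61: 5 and 56 (since 5² = 25 ≡ 25).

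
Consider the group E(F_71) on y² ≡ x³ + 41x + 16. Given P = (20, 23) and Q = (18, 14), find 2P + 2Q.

First 2P:
Repeated addition: build up to 2P.
2P: tangent at (20, 23): λ = (3·20² + 41)/(2·23) ≡ 34/46. 46⁻¹ ≡ 17 (mod 71), so λ ≡ 34·17 ≡ 10.
  x = λ² - 20 - 20 = 100 - 40 ≡ 60; y = λ·(20 - 60) - 23 ≡ 3. → (60, 3)
2P = (60, 3).
Next 2Q:
Repeated addition: build up to 2Q.
2Q: tangent at (18, 14): λ = (3·18² + 41)/(2·14) ≡ 19/28. 28⁻¹ ≡ 33 (mod 71), so λ ≡ 19·33 ≡ 59.
  x = λ² - 18 - 18 = 3481 - 36 ≡ 37; y = λ·(18 - 37) - 14 ≡ 1. → (37, 1)
2Q = (37, 1).
Finally 2P + 2Q:
(60, 3) + (37, 1). λ = (1 - 3)/(37 - 60) ≡ 69/48 mod 71. 48⁻¹ ≡ 37 (mod 71), so λ ≡ 68.
  x = λ² - 60 - 37 = 4624 - 97 ≡ 54; y = λ·(60 - 54) - 3 ≡ 50. → (54, 50)

(54, 50)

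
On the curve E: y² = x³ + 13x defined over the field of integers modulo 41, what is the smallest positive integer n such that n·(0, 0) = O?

2

2P: (0, 0) + (0, 0): same x and y₁ ≡ -y₂, so the sum is O.
2P = O, so the order is 2.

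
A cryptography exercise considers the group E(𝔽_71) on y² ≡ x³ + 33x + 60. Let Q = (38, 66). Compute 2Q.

(52, 10)

tangent at (38, 66): λ = (3·38² + 33)/(2·66) ≡ 34/61. 61⁻¹ ≡ 7 (mod 71) since 61·7 = 427 ≡ 1, so λ ≡ 34·7 ≡ 25.
  x = λ² - 38 - 38 = 625 - 76 ≡ 52; y = λ·(38 - 52) - 66 ≡ 10. → (52, 10)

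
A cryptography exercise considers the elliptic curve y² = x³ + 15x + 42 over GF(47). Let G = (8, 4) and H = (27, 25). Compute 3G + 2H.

First 3G:
Repeated addition: build up to 3G.
2G: tangent at (8, 4): λ = (3·8² + 15)/(2·4) ≡ 19/8. 8⁻¹ ≡ 6 (mod 47) since 8·6 = 48 ≡ 1, so λ ≡ 19·6 ≡ 20.
  x = λ² - 8 - 8 = 400 - 16 ≡ 8; y = λ·(8 - 8) - 4 ≡ 43. → (8, 43)
3G: (8, 43) + (8, 4): same x and y₁ ≡ -y₂, so the sum is 𝒪.
3G = 𝒪.
Next 2H:
Repeated addition: build up to 2H.
2H: tangent at (27, 25): λ = (3·27² + 15)/(2·25) ≡ 40/3. 3⁻¹ ≡ 16 (mod 47) since 3·16 = 48 ≡ 1, so λ ≡ 40·16 ≡ 29.
  x = λ² - 27 - 27 = 841 - 54 ≡ 35; y = λ·(27 - 35) - 25 ≡ 25. → (35, 25)
2H = (35, 25).
Finally 3G + 2H:
𝒪 + (35, 25) = (35, 25) (identity).

(35, 25)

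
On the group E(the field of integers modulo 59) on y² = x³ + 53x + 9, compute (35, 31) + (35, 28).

O

The two points share x = 35 and their y-coordinates satisfy 31 + 28 ≡ 0 (mod 59), so they are inverses. Their sum is O.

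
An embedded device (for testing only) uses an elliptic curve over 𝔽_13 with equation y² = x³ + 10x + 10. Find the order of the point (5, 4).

2P: tangent at (5, 4): λ = (3·5² + 10)/(2·4) ≡ 7/8. 8⁻¹ ≡ 5 (mod 13) since 8·5 = 40 ≡ 1, so λ ≡ 7·5 ≡ 9.
  x = λ² - 5 - 5 = 81 - 10 ≡ 6; y = λ·(5 - 6) - 4 ≡ 0. → (6, 0)
3P: (6, 0) + (5, 4). λ = (4 - 0)/(5 - 6) ≡ 4/12 mod 13. 12⁻¹ ≡ 12 (mod 13), so λ ≡ 9.
  x = λ² - 6 - 5 = 81 - 11 ≡ 5; y = λ·(6 - 5) - 0 ≡ 9. → (5, 9)
4P: (5, 9) + (5, 4): same x and y₁ ≡ -y₂, so the sum is 𝒪.
4P = 𝒪, so the order is 4.

4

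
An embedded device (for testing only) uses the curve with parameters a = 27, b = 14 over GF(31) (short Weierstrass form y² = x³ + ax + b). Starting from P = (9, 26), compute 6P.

Repeated addition: build up to 6P.
2P: tangent at (9, 26): λ = (3·9² + 27)/(2·26) ≡ 22/21. 21⁻¹ ≡ 3 (mod 31), so λ ≡ 22·3 ≡ 4.
  x = λ² - 9 - 9 = 16 - 18 ≡ 29; y = λ·(9 - 29) - 26 ≡ 18. → (29, 18)
3P: (29, 18) + (9, 26). λ = (26 - 18)/(9 - 29) ≡ 8/11 mod 31. 11⁻¹ ≡ 17 (mod 31) since 11·17 = 187 ≡ 1, so λ ≡ 12.
  x = λ² - 29 - 9 = 144 - 38 ≡ 13; y = λ·(29 - 13) - 18 ≡ 19. → (13, 19)
4P: (13, 19) + (9, 26). λ = (26 - 19)/(9 - 13) ≡ 7/27 mod 31. 27⁻¹ ≡ 23 (mod 31), so λ ≡ 6.
  x = λ² - 13 - 9 = 36 - 22 ≡ 14; y = λ·(13 - 14) - 19 ≡ 6. → (14, 6)
5P: (14, 6) + (9, 26). λ = (26 - 6)/(9 - 14) ≡ 20/26 mod 31. 26⁻¹ ≡ 6 (mod 31), so λ ≡ 27.
  x = λ² - 14 - 9 = 729 - 23 ≡ 24; y = λ·(14 - 24) - 6 ≡ 3. → (24, 3)
6P: (24, 3) + (9, 26). λ = (26 - 3)/(9 - 24) ≡ 23/16 mod 31. 16⁻¹ ≡ 2 (mod 31), so λ ≡ 15.
  x = λ² - 24 - 9 = 225 - 33 ≡ 6; y = λ·(24 - 6) - 3 ≡ 19. → (6, 19)

(6, 19)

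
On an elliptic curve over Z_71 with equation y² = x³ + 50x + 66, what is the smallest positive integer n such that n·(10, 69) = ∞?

2P: tangent at (10, 69): λ = (3·10² + 50)/(2·69) ≡ 66/67. 67⁻¹ ≡ 53 (mod 71) since 67·53 = 3551 ≡ 1, so λ ≡ 66·53 ≡ 19.
  x = λ² - 10 - 10 = 361 - 20 ≡ 57; y = λ·(10 - 57) - 69 ≡ 32. → (57, 32)
3P: (57, 32) + (10, 69). λ = (69 - 32)/(10 - 57) ≡ 37/24 mod 71. 24⁻¹ ≡ 3 (mod 71), so λ ≡ 40.
  x = λ² - 57 - 10 = 1600 - 67 ≡ 42; y = λ·(57 - 42) - 32 ≡ 0. → (42, 0)
4P: (42, 0) + (10, 69). λ = (69 - 0)/(10 - 42) ≡ 69/39 mod 71. 39⁻¹ ≡ 51 (mod 71), so λ ≡ 40.
  x = λ² - 42 - 10 = 1600 - 52 ≡ 57; y = λ·(42 - 57) - 0 ≡ 39. → (57, 39)
5P: (57, 39) + (10, 69). λ = (69 - 39)/(10 - 57) ≡ 30/24 mod 71. 24⁻¹ ≡ 3 (mod 71), so λ ≡ 19.
  x = λ² - 57 - 10 = 361 - 67 ≡ 10; y = λ·(57 - 10) - 39 ≡ 2. → (10, 2)
6P: (10, 2) + (10, 69): same x and y₁ ≡ -y₂, so the sum is ∞.
6P = ∞, so the order is 6.

6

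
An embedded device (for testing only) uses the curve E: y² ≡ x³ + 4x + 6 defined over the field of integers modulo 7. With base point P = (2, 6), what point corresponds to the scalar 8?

(5, 5)

Repeated addition: build up to 8P.
2P: tangent at (2, 6): λ = (3·2² + 4)/(2·6) ≡ 2/5. 5⁻¹ ≡ 3 (mod 7) since 5·3 = 15 ≡ 1, so λ ≡ 2·3 ≡ 6.
  x = λ² - 2 - 2 = 36 - 4 ≡ 4; y = λ·(2 - 4) - 6 ≡ 3. → (4, 3)
3P: (4, 3) + (2, 6). λ = (6 - 3)/(2 - 4) ≡ 3/5 mod 7. 5⁻¹ ≡ 3 (mod 7), so λ ≡ 2.
  x = λ² - 4 - 2 = 4 - 6 ≡ 5; y = λ·(4 - 5) - 3 ≡ 2. → (5, 2)
4P: (5, 2) + (2, 6). λ = (6 - 2)/(2 - 5) ≡ 4/4 mod 7. 4⁻¹ ≡ 2 (mod 7), so λ ≡ 1.
  x = λ² - 5 - 2 = 1 - 7 ≡ 1; y = λ·(5 - 1) - 2 ≡ 2. → (1, 2)
5P: (1, 2) + (2, 6). λ = (6 - 2)/(2 - 1) ≡ 4/1 mod 7. 1⁻¹ ≡ 1 (mod 7), so λ ≡ 4.
  x = λ² - 1 - 2 = 16 - 3 ≡ 6; y = λ·(1 - 6) - 2 ≡ 6. → (6, 6)
6P: (6, 6) + (2, 6). λ = (6 - 6)/(2 - 6) ≡ 0/3 mod 7. 3⁻¹ ≡ 5 (mod 7), so λ ≡ 0.
  x = λ² - 6 - 2 = 0 - 8 ≡ 6; y = λ·(6 - 6) - 6 ≡ 1. → (6, 1)
7P: (6, 1) + (2, 6). λ = (6 - 1)/(2 - 6) ≡ 5/3 mod 7. 3⁻¹ ≡ 5 (mod 7), so λ ≡ 4.
  x = λ² - 6 - 2 = 16 - 8 ≡ 1; y = λ·(6 - 1) - 1 ≡ 5. → (1, 5)
8P: (1, 5) + (2, 6). λ = (6 - 5)/(2 - 1) ≡ 1/1 mod 7. 1⁻¹ ≡ 1 (mod 7) since 1·1 = 1 ≡ 1, so λ ≡ 1.
  x = λ² - 1 - 2 = 1 - 3 ≡ 5; y = λ·(1 - 5) - 5 ≡ 5. → (5, 5)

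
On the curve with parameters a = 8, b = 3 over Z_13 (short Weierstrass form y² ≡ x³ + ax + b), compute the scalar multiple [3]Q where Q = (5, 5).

(7, 5)

Repeated addition: build up to 3Q.
2Q: tangent at (5, 5): λ = (3·5² + 8)/(2·5) ≡ 5/10. 10⁻¹ ≡ 4 (mod 13) since 10·4 = 40 ≡ 1, so λ ≡ 5·4 ≡ 7.
  x = λ² - 5 - 5 = 49 - 10 ≡ 0; y = λ·(5 - 0) - 5 ≡ 4. → (0, 4)
3Q: (0, 4) + (5, 5). λ = (5 - 4)/(5 - 0) ≡ 1/5 mod 13. 5⁻¹ ≡ 8 (mod 13), so λ ≡ 8.
  x = λ² - 0 - 5 = 64 - 5 ≡ 7; y = λ·(0 - 7) - 4 ≡ 5. → (7, 5)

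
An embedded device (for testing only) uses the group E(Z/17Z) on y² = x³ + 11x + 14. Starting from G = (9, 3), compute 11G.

Double-and-add on 11 = (1011)₂. Start with G = (9, 3) for the leading 1-bit.
double: tangent at (9, 3): λ = (3·9² + 11)/(2·3) ≡ 16/6. 6⁻¹ ≡ 3 (mod 17) since 6·3 = 18 ≡ 1, so λ ≡ 16·3 ≡ 14.
  x = λ² - 9 - 9 = 196 - 18 ≡ 8; y = λ·(9 - 8) - 3 ≡ 11. → (8, 11)
double: tangent at (8, 11): λ = (3·8² + 11)/(2·11) ≡ 16/5. 5⁻¹ ≡ 7 (mod 17) since 5·7 = 35 ≡ 1, so λ ≡ 16·7 ≡ 10.
  x = λ² - 8 - 8 = 100 - 16 ≡ 16; y = λ·(8 - 16) - 11 ≡ 11. → (16, 11)
add G: (16, 11) + (9, 3). λ = (3 - 11)/(9 - 16) ≡ 9/10 mod 17. 10⁻¹ ≡ 12 (mod 17) since 10·12 = 120 ≡ 1, so λ ≡ 6.
  x = λ² - 16 - 9 = 36 - 25 ≡ 11; y = λ·(16 - 11) - 11 ≡ 2. → (11, 2)
double: tangent at (11, 2): λ = (3·11² + 11)/(2·2) ≡ 0/4. 4⁻¹ ≡ 13 (mod 17), so λ ≡ 0·13 ≡ 0.
  x = λ² - 11 - 11 = 0 - 22 ≡ 12; y = λ·(11 - 12) - 2 ≡ 15. → (12, 15)
add G: (12, 15) + (9, 3). λ = (3 - 15)/(9 - 12) ≡ 5/14 mod 17. 14⁻¹ ≡ 11 (mod 17), so λ ≡ 4.
  x = λ² - 12 - 9 = 16 - 21 ≡ 12; y = λ·(12 - 12) - 15 ≡ 2. → (12, 2)

(12, 2)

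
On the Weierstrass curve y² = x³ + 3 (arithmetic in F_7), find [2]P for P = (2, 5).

tangent at (2, 5): λ = (3·2² + 0)/(2·5) ≡ 5/3. 3⁻¹ ≡ 5 (mod 7), so λ ≡ 5·5 ≡ 4.
  x = λ² - 2 - 2 = 16 - 4 ≡ 5; y = λ·(2 - 5) - 5 ≡ 4. → (5, 4)

(5, 4)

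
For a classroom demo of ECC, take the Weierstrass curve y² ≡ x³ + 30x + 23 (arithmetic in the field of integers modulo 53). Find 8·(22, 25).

(17, 27)

Write Q = (22, 25).
Double-and-add on 8 = (1000)₂. Start with Q = (22, 25) for the leading 1-bit.
double: tangent at (22, 25): λ = (3·22² + 30)/(2·25) ≡ 51/50. 50⁻¹ ≡ 35 (mod 53), so λ ≡ 51·35 ≡ 36.
  x = λ² - 22 - 22 = 1296 - 44 ≡ 33; y = λ·(22 - 33) - 25 ≡ 3. → (33, 3)
double: tangent at (33, 3): λ = (3·33² + 30)/(2·3) ≡ 11/6. 6⁻¹ ≡ 9 (mod 53), so λ ≡ 11·9 ≡ 46.
  x = λ² - 33 - 33 = 2116 - 66 ≡ 36; y = λ·(33 - 36) - 3 ≡ 18. → (36, 18)
double: tangent at (36, 18): λ = (3·36² + 30)/(2·18) ≡ 49/36. 36⁻¹ ≡ 28 (mod 53), so λ ≡ 49·28 ≡ 47.
  x = λ² - 36 - 36 = 2209 - 72 ≡ 17; y = λ·(36 - 17) - 18 ≡ 27. → (17, 27)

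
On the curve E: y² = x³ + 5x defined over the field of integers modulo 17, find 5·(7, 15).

Write G = (7, 15).
Double-and-add on 5 = (101)₂. Start with G = (7, 15) for the leading 1-bit.
double: tangent at (7, 15): λ = (3·7² + 5)/(2·15) ≡ 16/13. 13⁻¹ ≡ 4 (mod 17), so λ ≡ 16·4 ≡ 13.
  x = λ² - 7 - 7 = 169 - 14 ≡ 2; y = λ·(7 - 2) - 15 ≡ 16. → (2, 16)
double: tangent at (2, 16): λ = (3·2² + 5)/(2·16) ≡ 0/15. 15⁻¹ ≡ 8 (mod 17), so λ ≡ 0·8 ≡ 0.
  x = λ² - 2 - 2 = 0 - 4 ≡ 13; y = λ·(2 - 13) - 16 ≡ 1. → (13, 1)
add G: (13, 1) + (7, 15). λ = (15 - 1)/(7 - 13) ≡ 14/11 mod 17. 11⁻¹ ≡ 14 (mod 17), so λ ≡ 9.
  x = λ² - 13 - 7 = 81 - 20 ≡ 10; y = λ·(13 - 10) - 1 ≡ 9. → (10, 9)

(10, 9)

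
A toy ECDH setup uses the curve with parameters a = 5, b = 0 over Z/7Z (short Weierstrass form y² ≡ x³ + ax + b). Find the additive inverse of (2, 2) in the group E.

-(2, 2) = (2, -2 mod 7) = (2, 5).

(2, 5)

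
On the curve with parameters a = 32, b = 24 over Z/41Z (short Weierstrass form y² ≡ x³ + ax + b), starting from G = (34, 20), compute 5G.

(34, 21)

Repeated addition: build up to 5G.
2G: tangent at (34, 20): λ = (3·34² + 32)/(2·20) ≡ 15/40. 40⁻¹ ≡ 40 (mod 41), so λ ≡ 15·40 ≡ 26.
  x = λ² - 34 - 34 = 676 - 68 ≡ 34; y = λ·(34 - 34) - 20 ≡ 21. → (34, 21)
3G: (34, 21) + (34, 20): same x and y₁ ≡ -y₂, so the sum is the point at infinity.
4G: the point at infinity + (34, 20) = (34, 20) (identity).
5G: tangent at (34, 20): λ = (3·34² + 32)/(2·20) ≡ 15/40. 40⁻¹ ≡ 40 (mod 41), so λ ≡ 15·40 ≡ 26.
  x = λ² - 34 - 34 = 676 - 68 ≡ 34; y = λ·(34 - 34) - 20 ≡ 21. → (34, 21)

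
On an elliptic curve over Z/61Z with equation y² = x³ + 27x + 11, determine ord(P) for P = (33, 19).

2P: tangent at (33, 19): λ = (3·33² + 27)/(2·19) ≡ 0/38. 38⁻¹ ≡ 53 (mod 61), so λ ≡ 0·53 ≡ 0.
  x = λ² - 33 - 33 = 0 - 66 ≡ 56; y = λ·(33 - 56) - 19 ≡ 42. → (56, 42)
3P: (56, 42) + (33, 19). λ = (19 - 42)/(33 - 56) ≡ 38/38 mod 61. 38⁻¹ ≡ 53 (mod 61), so λ ≡ 1.
  x = λ² - 56 - 33 = 1 - 89 ≡ 34; y = λ·(56 - 34) - 42 ≡ 41. → (34, 41)
4P: (34, 41) + (33, 19). λ = (19 - 41)/(33 - 34) ≡ 39/60 mod 61. 60⁻¹ ≡ 60 (mod 61) since 60·60 = 3600 ≡ 1, so λ ≡ 22.
  x = λ² - 34 - 33 = 484 - 67 ≡ 51; y = λ·(34 - 51) - 41 ≡ 12. → (51, 12)
5P: (51, 12) + (33, 19). λ = (19 - 12)/(33 - 51) ≡ 7/43 mod 61. 43⁻¹ ≡ 44 (mod 61) since 43·44 = 1892 ≡ 1, so λ ≡ 3.
  x = λ² - 51 - 33 = 9 - 84 ≡ 47; y = λ·(51 - 47) - 12 ≡ 0. → (47, 0)
6P: (47, 0) + (33, 19). λ = (19 - 0)/(33 - 47) ≡ 19/47 mod 61. 47⁻¹ ≡ 13 (mod 61) since 47·13 = 611 ≡ 1, so λ ≡ 3.
  x = λ² - 47 - 33 = 9 - 80 ≡ 51; y = λ·(47 - 51) - 0 ≡ 49. → (51, 49)
7P: (51, 49) + (33, 19). λ = (19 - 49)/(33 - 51) ≡ 31/43 mod 61. 43⁻¹ ≡ 44 (mod 61), so λ ≡ 22.
  x = λ² - 51 - 33 = 484 - 84 ≡ 34; y = λ·(51 - 34) - 49 ≡ 20. → (34, 20)
8P: (34, 20) + (33, 19). λ = (19 - 20)/(33 - 34) ≡ 60/60 mod 61. 60⁻¹ ≡ 60 (mod 61) since 60·60 = 3600 ≡ 1, so λ ≡ 1.
  x = λ² - 34 - 33 = 1 - 67 ≡ 56; y = λ·(34 - 56) - 20 ≡ 19. → (56, 19)
9P: (56, 19) + (33, 19). λ = (19 - 19)/(33 - 56) ≡ 0/38 mod 61. 38⁻¹ ≡ 53 (mod 61), so λ ≡ 0.
  x = λ² - 56 - 33 = 0 - 89 ≡ 33; y = λ·(56 - 33) - 19 ≡ 42. → (33, 42)
10P: (33, 42) + (33, 19): same x and y₁ ≡ -y₂, so the sum is 𝒪.
10P = 𝒪, so the order is 10.

10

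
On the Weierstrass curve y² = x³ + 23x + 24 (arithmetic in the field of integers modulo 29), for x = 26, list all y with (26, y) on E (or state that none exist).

x³ + 23x + 24 = 18198 ≡ 15 (mod 29).
15 is a non-residue mod 29; no y exists.

none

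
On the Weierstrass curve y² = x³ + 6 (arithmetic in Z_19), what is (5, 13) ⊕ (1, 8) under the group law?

(11, 8)

(5, 13) + (1, 8). λ = (8 - 13)/(1 - 5) ≡ 14/15 mod 19. 15⁻¹ ≡ 14 (mod 19) since 15·14 = 210 ≡ 1, so λ ≡ 6.
  x = λ² - 5 - 1 = 36 - 6 ≡ 11; y = λ·(5 - 11) - 13 ≡ 8. → (11, 8)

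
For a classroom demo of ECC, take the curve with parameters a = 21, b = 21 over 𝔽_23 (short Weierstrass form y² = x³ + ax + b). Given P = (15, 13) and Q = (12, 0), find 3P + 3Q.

First 3P:
Repeated addition: build up to 3P.
2P: tangent at (15, 13): λ = (3·15² + 21)/(2·13) ≡ 6/3. 3⁻¹ ≡ 8 (mod 23), so λ ≡ 6·8 ≡ 2.
  x = λ² - 15 - 15 = 4 - 30 ≡ 20; y = λ·(15 - 20) - 13 ≡ 0. → (20, 0)
3P: (20, 0) + (15, 13). λ = (13 - 0)/(15 - 20) ≡ 13/18 mod 23. 18⁻¹ ≡ 9 (mod 23), so λ ≡ 2.
  x = λ² - 20 - 15 = 4 - 35 ≡ 15; y = λ·(20 - 15) - 0 ≡ 10. → (15, 10)
3P = (15, 10).
Next 3Q:
Repeated addition: build up to 3Q.
2Q: (12, 0) + (12, 0): same x and y₁ ≡ -y₂, so the sum is O.
3Q: O + (12, 0) = (12, 0) (identity).
3Q = (12, 0).
Finally 3P + 3Q:
(15, 10) + (12, 0). λ = (0 - 10)/(12 - 15) ≡ 13/20 mod 23. 20⁻¹ ≡ 15 (mod 23), so λ ≡ 11.
  x = λ² - 15 - 12 = 121 - 27 ≡ 2; y = λ·(15 - 2) - 10 ≡ 18. → (2, 18)

(2, 18)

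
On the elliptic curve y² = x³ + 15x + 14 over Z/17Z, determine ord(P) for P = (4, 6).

2P: tangent at (4, 6): λ = (3·4² + 15)/(2·6) ≡ 12/12. 12⁻¹ ≡ 10 (mod 17) since 12·10 = 120 ≡ 1, so λ ≡ 12·10 ≡ 1.
  x = λ² - 4 - 4 = 1 - 8 ≡ 10; y = λ·(4 - 10) - 6 ≡ 5. → (10, 5)
3P: (10, 5) + (4, 6). λ = (6 - 5)/(4 - 10) ≡ 1/11 mod 17. 11⁻¹ ≡ 14 (mod 17), so λ ≡ 14.
  x = λ² - 10 - 4 = 196 - 14 ≡ 12; y = λ·(10 - 12) - 5 ≡ 1. → (12, 1)
4P: (12, 1) + (4, 6). λ = (6 - 1)/(4 - 12) ≡ 5/9 mod 17. 9⁻¹ ≡ 2 (mod 17) since 9·2 = 18 ≡ 1, so λ ≡ 10.
  x = λ² - 12 - 4 = 100 - 16 ≡ 16; y = λ·(12 - 16) - 1 ≡ 10. → (16, 10)
5P: (16, 10) + (4, 6). λ = (6 - 10)/(4 - 16) ≡ 13/5 mod 17. 5⁻¹ ≡ 7 (mod 17) since 5·7 = 35 ≡ 1, so λ ≡ 6.
  x = λ² - 16 - 4 = 36 - 20 ≡ 16; y = λ·(16 - 16) - 10 ≡ 7. → (16, 7)
6P: (16, 7) + (4, 6). λ = (6 - 7)/(4 - 16) ≡ 16/5 mod 17. 5⁻¹ ≡ 7 (mod 17), so λ ≡ 10.
  x = λ² - 16 - 4 = 100 - 20 ≡ 12; y = λ·(16 - 12) - 7 ≡ 16. → (12, 16)
7P: (12, 16) + (4, 6). λ = (6 - 16)/(4 - 12) ≡ 7/9 mod 17. 9⁻¹ ≡ 2 (mod 17) since 9·2 = 18 ≡ 1, so λ ≡ 14.
  x = λ² - 12 - 4 = 196 - 16 ≡ 10; y = λ·(12 - 10) - 16 ≡ 12. → (10, 12)
8P: (10, 12) + (4, 6). λ = (6 - 12)/(4 - 10) ≡ 11/11 mod 17. 11⁻¹ ≡ 14 (mod 17) since 11·14 = 154 ≡ 1, so λ ≡ 1.
  x = λ² - 10 - 4 = 1 - 14 ≡ 4; y = λ·(10 - 4) - 12 ≡ 11. → (4, 11)
9P: (4, 11) + (4, 6): same x and y₁ ≡ -y₂, so the sum is O.
9P = O, so the order is 9.

9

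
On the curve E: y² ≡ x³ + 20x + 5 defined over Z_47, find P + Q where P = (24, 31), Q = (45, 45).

(15, 22)

(24, 31) + (45, 45). λ = (45 - 31)/(45 - 24) ≡ 14/21 mod 47. 21⁻¹ ≡ 9 (mod 47) since 21·9 = 189 ≡ 1, so λ ≡ 32.
  x = λ² - 24 - 45 = 1024 - 69 ≡ 15; y = λ·(24 - 15) - 31 ≡ 22. → (15, 22)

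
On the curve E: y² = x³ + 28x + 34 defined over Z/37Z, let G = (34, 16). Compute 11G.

Double-and-add on 11 = (1011)₂. Start with G = (34, 16) for the leading 1-bit.
double: tangent at (34, 16): λ = (3·34² + 28)/(2·16) ≡ 18/32. 32⁻¹ ≡ 22 (mod 37) since 32·22 = 704 ≡ 1, so λ ≡ 18·22 ≡ 26.
  x = λ² - 34 - 34 = 676 - 68 ≡ 16; y = λ·(34 - 16) - 16 ≡ 8. → (16, 8)
double: tangent at (16, 8): λ = (3·16² + 28)/(2·8) ≡ 19/16. 16⁻¹ ≡ 7 (mod 37) since 16·7 = 112 ≡ 1, so λ ≡ 19·7 ≡ 22.
  x = λ² - 16 - 16 = 484 - 32 ≡ 8; y = λ·(16 - 8) - 8 ≡ 20. → (8, 20)
add G: (8, 20) + (34, 16). λ = (16 - 20)/(34 - 8) ≡ 33/26 mod 37. 26⁻¹ ≡ 10 (mod 37) since 26·10 = 260 ≡ 1, so λ ≡ 34.
  x = λ² - 8 - 34 = 1156 - 42 ≡ 4; y = λ·(8 - 4) - 20 ≡ 5. → (4, 5)
double: tangent at (4, 5): λ = (3·4² + 28)/(2·5) ≡ 2/10. 10⁻¹ ≡ 26 (mod 37) since 10·26 = 260 ≡ 1, so λ ≡ 2·26 ≡ 15.
  x = λ² - 4 - 4 = 225 - 8 ≡ 32; y = λ·(4 - 32) - 5 ≡ 19. → (32, 19)
add G: (32, 19) + (34, 16). λ = (16 - 19)/(34 - 32) ≡ 34/2 mod 37. 2⁻¹ ≡ 19 (mod 37), so λ ≡ 17.
  x = λ² - 32 - 34 = 289 - 66 ≡ 1; y = λ·(32 - 1) - 19 ≡ 27. → (1, 27)

(1, 27)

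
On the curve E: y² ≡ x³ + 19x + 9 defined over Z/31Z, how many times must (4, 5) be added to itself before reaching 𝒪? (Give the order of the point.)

5

2P: tangent at (4, 5): λ = (3·4² + 19)/(2·5) ≡ 5/10. 10⁻¹ ≡ 28 (mod 31) since 10·28 = 280 ≡ 1, so λ ≡ 5·28 ≡ 16.
  x = λ² - 4 - 4 = 256 - 8 ≡ 0; y = λ·(4 - 0) - 5 ≡ 28. → (0, 28)
3P: (0, 28) + (4, 5). λ = (5 - 28)/(4 - 0) ≡ 8/4 mod 31. 4⁻¹ ≡ 8 (mod 31), so λ ≡ 2.
  x = λ² - 0 - 4 = 4 - 4 ≡ 0; y = λ·(0 - 0) - 28 ≡ 3. → (0, 3)
4P: (0, 3) + (4, 5). λ = (5 - 3)/(4 - 0) ≡ 2/4 mod 31. 4⁻¹ ≡ 8 (mod 31), so λ ≡ 16.
  x = λ² - 0 - 4 = 256 - 4 ≡ 4; y = λ·(0 - 4) - 3 ≡ 26. → (4, 26)
5P: (4, 26) + (4, 5): same x and y₁ ≡ -y₂, so the sum is 𝒪.
5P = 𝒪, so the order is 5.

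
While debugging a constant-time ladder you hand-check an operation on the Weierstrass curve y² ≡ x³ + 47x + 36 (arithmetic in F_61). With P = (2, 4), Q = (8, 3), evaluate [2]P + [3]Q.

First 2P:
Repeated addition: build up to 2P.
2P: tangent at (2, 4): λ = (3·2² + 47)/(2·4) ≡ 59/8. 8⁻¹ ≡ 23 (mod 61), so λ ≡ 59·23 ≡ 15.
  x = λ² - 2 - 2 = 225 - 4 ≡ 38; y = λ·(2 - 38) - 4 ≡ 5. → (38, 5)
2P = (38, 5).
Next 3Q:
Repeated addition: build up to 3Q.
2Q: tangent at (8, 3): λ = (3·8² + 47)/(2·3) ≡ 56/6. 6⁻¹ ≡ 51 (mod 61), so λ ≡ 56·51 ≡ 50.
  x = λ² - 8 - 8 = 2500 - 16 ≡ 44; y = λ·(8 - 44) - 3 ≡ 27. → (44, 27)
3Q: (44, 27) + (8, 3). λ = (3 - 27)/(8 - 44) ≡ 37/25 mod 61. 25⁻¹ ≡ 22 (mod 61) since 25·22 = 550 ≡ 1, so λ ≡ 21.
  x = λ² - 44 - 8 = 441 - 52 ≡ 23; y = λ·(44 - 23) - 27 ≡ 48. → (23, 48)
3Q = (23, 48).
Finally 2P + 3Q:
(38, 5) + (23, 48). λ = (48 - 5)/(23 - 38) ≡ 43/46 mod 61. 46⁻¹ ≡ 4 (mod 61), so λ ≡ 50.
  x = λ² - 38 - 23 = 2500 - 61 ≡ 60; y = λ·(38 - 60) - 5 ≡ 54. → (60, 54)

(60, 54)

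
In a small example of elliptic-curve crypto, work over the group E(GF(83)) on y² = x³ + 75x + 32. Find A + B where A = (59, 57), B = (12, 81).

(59, 57) + (12, 81). λ = (81 - 57)/(12 - 59) ≡ 24/36 mod 83. 36⁻¹ ≡ 30 (mod 83), so λ ≡ 56.
  x = λ² - 59 - 12 = 3136 - 71 ≡ 77; y = λ·(59 - 77) - 57 ≡ 14. → (77, 14)

(77, 14)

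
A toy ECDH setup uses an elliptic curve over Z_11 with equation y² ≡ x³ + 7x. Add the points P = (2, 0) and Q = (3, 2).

(2, 0) + (3, 2). λ = (2 - 0)/(3 - 2) ≡ 2/1 mod 11. 1⁻¹ ≡ 1 (mod 11), so λ ≡ 2.
  x = λ² - 2 - 3 = 4 - 5 ≡ 10; y = λ·(2 - 10) - 0 ≡ 6. → (10, 6)

(10, 6)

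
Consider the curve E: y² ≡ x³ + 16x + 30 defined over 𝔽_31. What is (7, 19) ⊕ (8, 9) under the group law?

(7, 19) + (8, 9). λ = (9 - 19)/(8 - 7) ≡ 21/1 mod 31. 1⁻¹ ≡ 1 (mod 31) since 1·1 = 1 ≡ 1, so λ ≡ 21.
  x = λ² - 7 - 8 = 441 - 15 ≡ 23; y = λ·(7 - 23) - 19 ≡ 17. → (23, 17)

(23, 17)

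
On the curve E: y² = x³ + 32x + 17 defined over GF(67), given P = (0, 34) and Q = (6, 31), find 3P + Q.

First 3P:
Repeated addition: build up to 3P.
2P: tangent at (0, 34): λ = (3·0² + 32)/(2·34) ≡ 32/1. 1⁻¹ ≡ 1 (mod 67), so λ ≡ 32·1 ≡ 32.
  x = λ² - 0 - 0 = 1024 - 0 ≡ 19; y = λ·(0 - 19) - 34 ≡ 28. → (19, 28)
3P: (19, 28) + (0, 34). λ = (34 - 28)/(0 - 19) ≡ 6/48 mod 67. 48⁻¹ ≡ 7 (mod 67), so λ ≡ 42.
  x = λ² - 19 - 0 = 1764 - 19 ≡ 3; y = λ·(19 - 3) - 28 ≡ 41. → (3, 41)
3P = (3, 41).
Finally 3P + Q:
(3, 41) + (6, 31). λ = (31 - 41)/(6 - 3) ≡ 57/3 mod 67. 3⁻¹ ≡ 45 (mod 67), so λ ≡ 19.
  x = λ² - 3 - 6 = 361 - 9 ≡ 17; y = λ·(3 - 17) - 41 ≡ 28. → (17, 28)

(17, 28)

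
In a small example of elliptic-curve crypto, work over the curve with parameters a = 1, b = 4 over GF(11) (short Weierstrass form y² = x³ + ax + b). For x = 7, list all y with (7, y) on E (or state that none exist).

none

x³ + 1x + 4 = 354 ≡ 2 (mod 11).
2 is a non-residue mod 11; no y exists.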